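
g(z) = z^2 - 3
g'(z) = 2*z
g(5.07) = 22.70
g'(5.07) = 10.14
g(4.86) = 20.62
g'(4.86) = 9.72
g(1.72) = -0.04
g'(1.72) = 3.44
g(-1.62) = -0.38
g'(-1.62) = -3.24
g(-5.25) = 24.56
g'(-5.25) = -10.50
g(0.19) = -2.96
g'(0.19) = 0.38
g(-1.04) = -1.92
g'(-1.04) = -2.08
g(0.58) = -2.66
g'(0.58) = 1.16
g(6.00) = 33.00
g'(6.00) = 12.00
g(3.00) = 6.00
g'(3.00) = 6.00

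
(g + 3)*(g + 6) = g^2 + 9*g + 18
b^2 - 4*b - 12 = (b - 6)*(b + 2)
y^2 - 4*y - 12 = (y - 6)*(y + 2)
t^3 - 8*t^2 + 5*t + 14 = (t - 7)*(t - 2)*(t + 1)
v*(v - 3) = v^2 - 3*v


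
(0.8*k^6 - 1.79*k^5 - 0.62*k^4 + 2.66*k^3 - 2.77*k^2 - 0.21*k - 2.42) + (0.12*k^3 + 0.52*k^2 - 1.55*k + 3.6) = 0.8*k^6 - 1.79*k^5 - 0.62*k^4 + 2.78*k^3 - 2.25*k^2 - 1.76*k + 1.18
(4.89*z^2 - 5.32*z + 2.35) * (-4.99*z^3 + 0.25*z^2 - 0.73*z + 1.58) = -24.4011*z^5 + 27.7693*z^4 - 16.6262*z^3 + 12.1973*z^2 - 10.1211*z + 3.713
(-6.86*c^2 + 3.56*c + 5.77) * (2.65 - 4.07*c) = 27.9202*c^3 - 32.6682*c^2 - 14.0499*c + 15.2905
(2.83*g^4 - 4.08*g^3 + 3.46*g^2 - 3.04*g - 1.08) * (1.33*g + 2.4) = 3.7639*g^5 + 1.3656*g^4 - 5.1902*g^3 + 4.2608*g^2 - 8.7324*g - 2.592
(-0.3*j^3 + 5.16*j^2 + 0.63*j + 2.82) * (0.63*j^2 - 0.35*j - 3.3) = -0.189*j^5 + 3.3558*j^4 - 0.4191*j^3 - 15.4719*j^2 - 3.066*j - 9.306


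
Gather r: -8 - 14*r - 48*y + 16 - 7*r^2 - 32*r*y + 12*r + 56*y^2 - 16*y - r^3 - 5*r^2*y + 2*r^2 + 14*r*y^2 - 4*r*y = -r^3 + r^2*(-5*y - 5) + r*(14*y^2 - 36*y - 2) + 56*y^2 - 64*y + 8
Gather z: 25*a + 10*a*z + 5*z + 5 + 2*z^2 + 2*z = 25*a + 2*z^2 + z*(10*a + 7) + 5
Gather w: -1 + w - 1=w - 2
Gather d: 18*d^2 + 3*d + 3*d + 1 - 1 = 18*d^2 + 6*d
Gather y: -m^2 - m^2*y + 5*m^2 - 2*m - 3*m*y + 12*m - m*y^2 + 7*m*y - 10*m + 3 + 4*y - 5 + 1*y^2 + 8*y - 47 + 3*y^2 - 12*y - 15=4*m^2 + y^2*(4 - m) + y*(-m^2 + 4*m) - 64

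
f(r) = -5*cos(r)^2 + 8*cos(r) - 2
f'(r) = 10*sin(r)*cos(r) - 8*sin(r)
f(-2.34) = -9.98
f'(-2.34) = 10.75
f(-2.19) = -8.33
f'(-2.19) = 11.24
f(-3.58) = -13.34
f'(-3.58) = -7.24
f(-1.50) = -1.46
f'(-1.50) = 7.27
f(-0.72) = 1.19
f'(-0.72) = 0.32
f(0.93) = 1.00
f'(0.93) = -1.62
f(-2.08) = -7.09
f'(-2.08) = 11.24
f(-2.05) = -6.75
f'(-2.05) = 11.19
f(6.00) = 1.07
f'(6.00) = -0.45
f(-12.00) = 1.19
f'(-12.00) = 0.24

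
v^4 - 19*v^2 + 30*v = v*(v - 3)*(v - 2)*(v + 5)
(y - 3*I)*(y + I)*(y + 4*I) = y^3 + 2*I*y^2 + 11*y + 12*I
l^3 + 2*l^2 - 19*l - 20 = (l - 4)*(l + 1)*(l + 5)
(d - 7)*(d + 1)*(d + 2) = d^3 - 4*d^2 - 19*d - 14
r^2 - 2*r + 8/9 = (r - 4/3)*(r - 2/3)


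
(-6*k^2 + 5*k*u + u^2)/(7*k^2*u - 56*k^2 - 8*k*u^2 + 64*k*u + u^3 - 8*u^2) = (6*k + u)/(-7*k*u + 56*k + u^2 - 8*u)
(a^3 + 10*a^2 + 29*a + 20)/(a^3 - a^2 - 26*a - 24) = (a + 5)/(a - 6)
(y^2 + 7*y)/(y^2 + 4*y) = (y + 7)/(y + 4)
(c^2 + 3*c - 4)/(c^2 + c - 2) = (c + 4)/(c + 2)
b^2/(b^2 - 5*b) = b/(b - 5)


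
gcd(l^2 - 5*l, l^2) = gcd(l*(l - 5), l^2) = l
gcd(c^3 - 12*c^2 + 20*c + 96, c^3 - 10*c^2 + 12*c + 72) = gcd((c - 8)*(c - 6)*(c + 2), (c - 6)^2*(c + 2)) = c^2 - 4*c - 12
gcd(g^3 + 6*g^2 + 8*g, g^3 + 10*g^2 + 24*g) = g^2 + 4*g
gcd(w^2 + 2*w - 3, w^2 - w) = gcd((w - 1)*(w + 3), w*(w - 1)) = w - 1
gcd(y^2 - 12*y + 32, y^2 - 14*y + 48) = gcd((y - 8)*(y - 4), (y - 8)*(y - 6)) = y - 8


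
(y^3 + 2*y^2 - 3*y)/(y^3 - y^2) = (y + 3)/y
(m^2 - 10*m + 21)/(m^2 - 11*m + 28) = (m - 3)/(m - 4)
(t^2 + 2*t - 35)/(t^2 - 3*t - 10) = (t + 7)/(t + 2)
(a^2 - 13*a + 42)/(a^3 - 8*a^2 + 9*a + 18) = (a - 7)/(a^2 - 2*a - 3)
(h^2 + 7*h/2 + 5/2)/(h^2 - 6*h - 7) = (h + 5/2)/(h - 7)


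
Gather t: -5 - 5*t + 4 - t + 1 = -6*t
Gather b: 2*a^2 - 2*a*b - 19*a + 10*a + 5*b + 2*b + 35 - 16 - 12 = 2*a^2 - 9*a + b*(7 - 2*a) + 7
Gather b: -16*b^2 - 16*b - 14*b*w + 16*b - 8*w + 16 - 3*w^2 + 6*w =-16*b^2 - 14*b*w - 3*w^2 - 2*w + 16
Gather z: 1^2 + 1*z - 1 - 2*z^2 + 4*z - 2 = -2*z^2 + 5*z - 2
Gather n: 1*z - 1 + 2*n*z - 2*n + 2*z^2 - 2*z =n*(2*z - 2) + 2*z^2 - z - 1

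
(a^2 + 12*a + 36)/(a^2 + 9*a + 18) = (a + 6)/(a + 3)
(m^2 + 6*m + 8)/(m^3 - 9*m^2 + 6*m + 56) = (m + 4)/(m^2 - 11*m + 28)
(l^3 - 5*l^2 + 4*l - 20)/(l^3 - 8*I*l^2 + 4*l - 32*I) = (l - 5)/(l - 8*I)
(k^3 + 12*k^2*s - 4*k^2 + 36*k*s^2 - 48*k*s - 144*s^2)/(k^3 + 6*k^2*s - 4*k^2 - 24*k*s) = (k + 6*s)/k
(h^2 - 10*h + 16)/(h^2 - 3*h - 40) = (h - 2)/(h + 5)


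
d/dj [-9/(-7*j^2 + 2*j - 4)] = 18*(1 - 7*j)/(7*j^2 - 2*j + 4)^2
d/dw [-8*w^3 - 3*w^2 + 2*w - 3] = -24*w^2 - 6*w + 2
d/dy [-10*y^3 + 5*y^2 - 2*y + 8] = -30*y^2 + 10*y - 2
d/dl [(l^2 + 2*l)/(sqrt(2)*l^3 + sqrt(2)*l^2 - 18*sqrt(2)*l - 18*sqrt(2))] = sqrt(2)*(-l^4 - 4*l^3 - 20*l^2 - 36*l - 36)/(2*(l^6 + 2*l^5 - 35*l^4 - 72*l^3 + 288*l^2 + 648*l + 324))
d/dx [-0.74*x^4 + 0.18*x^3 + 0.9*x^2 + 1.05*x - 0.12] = -2.96*x^3 + 0.54*x^2 + 1.8*x + 1.05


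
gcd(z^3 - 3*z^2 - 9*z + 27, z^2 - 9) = z^2 - 9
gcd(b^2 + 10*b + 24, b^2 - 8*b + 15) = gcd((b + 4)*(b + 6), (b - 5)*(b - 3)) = 1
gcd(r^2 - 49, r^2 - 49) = r^2 - 49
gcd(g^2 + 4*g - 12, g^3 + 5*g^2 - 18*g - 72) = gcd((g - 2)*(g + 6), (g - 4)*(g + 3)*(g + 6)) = g + 6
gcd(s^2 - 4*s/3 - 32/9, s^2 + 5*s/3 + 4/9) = s + 4/3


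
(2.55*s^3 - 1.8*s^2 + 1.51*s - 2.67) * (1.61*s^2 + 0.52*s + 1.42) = 4.1055*s^5 - 1.572*s^4 + 5.1161*s^3 - 6.0695*s^2 + 0.7558*s - 3.7914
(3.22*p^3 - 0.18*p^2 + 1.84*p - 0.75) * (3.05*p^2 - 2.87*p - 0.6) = 9.821*p^5 - 9.7904*p^4 + 4.1966*p^3 - 7.4603*p^2 + 1.0485*p + 0.45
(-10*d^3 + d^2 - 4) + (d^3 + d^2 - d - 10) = -9*d^3 + 2*d^2 - d - 14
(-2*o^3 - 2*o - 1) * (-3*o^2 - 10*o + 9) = 6*o^5 + 20*o^4 - 12*o^3 + 23*o^2 - 8*o - 9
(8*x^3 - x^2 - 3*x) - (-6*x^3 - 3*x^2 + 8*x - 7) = 14*x^3 + 2*x^2 - 11*x + 7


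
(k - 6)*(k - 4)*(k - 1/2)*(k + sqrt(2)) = k^4 - 21*k^3/2 + sqrt(2)*k^3 - 21*sqrt(2)*k^2/2 + 29*k^2 - 12*k + 29*sqrt(2)*k - 12*sqrt(2)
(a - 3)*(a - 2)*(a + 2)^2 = a^4 - a^3 - 10*a^2 + 4*a + 24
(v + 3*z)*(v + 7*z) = v^2 + 10*v*z + 21*z^2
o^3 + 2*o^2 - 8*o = o*(o - 2)*(o + 4)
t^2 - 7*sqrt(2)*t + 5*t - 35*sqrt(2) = (t + 5)*(t - 7*sqrt(2))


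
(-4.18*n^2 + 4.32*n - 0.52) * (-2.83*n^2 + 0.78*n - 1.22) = 11.8294*n^4 - 15.486*n^3 + 9.9408*n^2 - 5.676*n + 0.6344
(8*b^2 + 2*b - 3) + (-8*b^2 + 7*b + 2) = 9*b - 1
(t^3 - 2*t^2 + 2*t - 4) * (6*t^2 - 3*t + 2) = 6*t^5 - 15*t^4 + 20*t^3 - 34*t^2 + 16*t - 8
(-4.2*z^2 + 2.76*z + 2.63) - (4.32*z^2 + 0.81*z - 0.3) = -8.52*z^2 + 1.95*z + 2.93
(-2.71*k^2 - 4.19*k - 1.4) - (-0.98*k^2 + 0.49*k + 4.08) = -1.73*k^2 - 4.68*k - 5.48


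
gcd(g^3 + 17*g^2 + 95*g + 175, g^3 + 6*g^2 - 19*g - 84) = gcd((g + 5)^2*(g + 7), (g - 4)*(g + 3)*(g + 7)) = g + 7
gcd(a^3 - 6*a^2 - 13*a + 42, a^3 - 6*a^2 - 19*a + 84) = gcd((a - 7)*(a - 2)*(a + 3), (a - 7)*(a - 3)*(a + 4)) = a - 7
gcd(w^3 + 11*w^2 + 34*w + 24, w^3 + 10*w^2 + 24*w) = w^2 + 10*w + 24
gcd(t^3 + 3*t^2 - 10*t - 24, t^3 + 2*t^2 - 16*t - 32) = t^2 + 6*t + 8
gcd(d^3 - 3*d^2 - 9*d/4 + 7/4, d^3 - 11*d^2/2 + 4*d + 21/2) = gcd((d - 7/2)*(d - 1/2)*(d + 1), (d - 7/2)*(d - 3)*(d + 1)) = d^2 - 5*d/2 - 7/2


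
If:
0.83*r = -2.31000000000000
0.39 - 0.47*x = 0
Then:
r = -2.78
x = 0.83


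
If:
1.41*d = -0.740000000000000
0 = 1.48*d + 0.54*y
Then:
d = -0.52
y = 1.44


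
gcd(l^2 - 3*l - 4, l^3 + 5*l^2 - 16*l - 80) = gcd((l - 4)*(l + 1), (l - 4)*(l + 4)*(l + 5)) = l - 4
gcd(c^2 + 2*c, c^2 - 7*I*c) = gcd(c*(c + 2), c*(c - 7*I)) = c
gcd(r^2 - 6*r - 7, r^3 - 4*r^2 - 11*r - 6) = r + 1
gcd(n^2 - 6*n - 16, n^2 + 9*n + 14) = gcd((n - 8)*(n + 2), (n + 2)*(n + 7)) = n + 2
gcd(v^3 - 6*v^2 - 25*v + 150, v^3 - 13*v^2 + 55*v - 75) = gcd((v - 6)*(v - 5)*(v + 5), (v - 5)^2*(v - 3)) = v - 5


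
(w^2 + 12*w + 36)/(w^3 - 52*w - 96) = (w + 6)/(w^2 - 6*w - 16)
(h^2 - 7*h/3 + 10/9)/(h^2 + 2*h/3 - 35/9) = (3*h - 2)/(3*h + 7)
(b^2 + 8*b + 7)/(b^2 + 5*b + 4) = (b + 7)/(b + 4)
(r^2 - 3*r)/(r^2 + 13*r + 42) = r*(r - 3)/(r^2 + 13*r + 42)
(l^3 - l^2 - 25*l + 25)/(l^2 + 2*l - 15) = (l^2 - 6*l + 5)/(l - 3)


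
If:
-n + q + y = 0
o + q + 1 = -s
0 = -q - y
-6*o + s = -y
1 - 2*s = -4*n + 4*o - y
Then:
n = 0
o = 5/11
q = -23/11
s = 7/11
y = 23/11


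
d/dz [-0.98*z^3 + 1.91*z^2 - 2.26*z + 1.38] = -2.94*z^2 + 3.82*z - 2.26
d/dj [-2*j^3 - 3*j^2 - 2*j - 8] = -6*j^2 - 6*j - 2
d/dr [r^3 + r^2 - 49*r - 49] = 3*r^2 + 2*r - 49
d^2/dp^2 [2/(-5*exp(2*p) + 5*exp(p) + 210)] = 2*(2*(2*exp(p) - 1)^2*exp(p) + (4*exp(p) - 1)*(-exp(2*p) + exp(p) + 42))*exp(p)/(5*(-exp(2*p) + exp(p) + 42)^3)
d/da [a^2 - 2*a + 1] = 2*a - 2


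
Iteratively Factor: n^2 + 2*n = (n)*(n + 2)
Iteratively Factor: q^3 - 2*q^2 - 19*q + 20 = (q - 1)*(q^2 - q - 20) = (q - 1)*(q + 4)*(q - 5)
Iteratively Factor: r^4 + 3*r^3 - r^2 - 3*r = (r + 1)*(r^3 + 2*r^2 - 3*r) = (r + 1)*(r + 3)*(r^2 - r) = (r - 1)*(r + 1)*(r + 3)*(r)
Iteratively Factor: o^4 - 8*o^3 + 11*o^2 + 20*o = (o)*(o^3 - 8*o^2 + 11*o + 20) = o*(o - 5)*(o^2 - 3*o - 4) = o*(o - 5)*(o - 4)*(o + 1)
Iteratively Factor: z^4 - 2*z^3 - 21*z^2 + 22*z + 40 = (z + 1)*(z^3 - 3*z^2 - 18*z + 40) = (z - 5)*(z + 1)*(z^2 + 2*z - 8) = (z - 5)*(z - 2)*(z + 1)*(z + 4)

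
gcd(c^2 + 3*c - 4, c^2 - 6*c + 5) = c - 1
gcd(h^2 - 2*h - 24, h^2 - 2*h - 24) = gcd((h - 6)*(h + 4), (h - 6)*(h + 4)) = h^2 - 2*h - 24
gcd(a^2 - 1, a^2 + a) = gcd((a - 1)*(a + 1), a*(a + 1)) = a + 1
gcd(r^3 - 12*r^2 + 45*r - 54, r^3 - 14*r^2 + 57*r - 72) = r^2 - 6*r + 9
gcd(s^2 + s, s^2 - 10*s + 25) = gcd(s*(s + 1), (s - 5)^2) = 1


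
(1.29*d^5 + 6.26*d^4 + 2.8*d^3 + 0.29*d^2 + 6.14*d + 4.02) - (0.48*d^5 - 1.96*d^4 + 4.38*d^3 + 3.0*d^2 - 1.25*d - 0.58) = 0.81*d^5 + 8.22*d^4 - 1.58*d^3 - 2.71*d^2 + 7.39*d + 4.6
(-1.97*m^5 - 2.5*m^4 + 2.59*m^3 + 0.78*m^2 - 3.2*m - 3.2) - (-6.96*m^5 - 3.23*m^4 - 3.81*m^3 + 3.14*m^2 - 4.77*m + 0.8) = 4.99*m^5 + 0.73*m^4 + 6.4*m^3 - 2.36*m^2 + 1.57*m - 4.0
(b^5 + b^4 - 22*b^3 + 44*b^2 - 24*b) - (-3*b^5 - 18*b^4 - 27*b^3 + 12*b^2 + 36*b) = 4*b^5 + 19*b^4 + 5*b^3 + 32*b^2 - 60*b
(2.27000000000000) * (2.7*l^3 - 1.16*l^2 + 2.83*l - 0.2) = 6.129*l^3 - 2.6332*l^2 + 6.4241*l - 0.454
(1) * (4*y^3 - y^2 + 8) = 4*y^3 - y^2 + 8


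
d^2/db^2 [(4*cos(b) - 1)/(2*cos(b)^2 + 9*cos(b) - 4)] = (-144*sin(b)^4*cos(b) + 88*sin(b)^4 - 121*sin(b)^2 - 31*cos(b)/2 - 117*cos(3*b)/2 + 8*cos(5*b) + 143)/(-2*sin(b)^2 + 9*cos(b) - 2)^3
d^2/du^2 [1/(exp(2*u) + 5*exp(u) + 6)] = (2*(2*exp(u) + 5)^2*exp(u) - (4*exp(u) + 5)*(exp(2*u) + 5*exp(u) + 6))*exp(u)/(exp(2*u) + 5*exp(u) + 6)^3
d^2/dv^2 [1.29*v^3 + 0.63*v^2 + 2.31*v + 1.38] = 7.74*v + 1.26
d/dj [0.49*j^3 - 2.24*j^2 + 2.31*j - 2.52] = 1.47*j^2 - 4.48*j + 2.31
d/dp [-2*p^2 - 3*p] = -4*p - 3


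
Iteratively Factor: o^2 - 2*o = (o)*(o - 2)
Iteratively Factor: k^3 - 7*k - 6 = (k + 1)*(k^2 - k - 6) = (k - 3)*(k + 1)*(k + 2)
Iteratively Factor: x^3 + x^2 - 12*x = (x + 4)*(x^2 - 3*x) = (x - 3)*(x + 4)*(x)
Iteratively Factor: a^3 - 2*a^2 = (a)*(a^2 - 2*a) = a^2*(a - 2)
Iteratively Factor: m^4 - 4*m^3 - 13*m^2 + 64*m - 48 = (m - 4)*(m^3 - 13*m + 12) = (m - 4)*(m - 1)*(m^2 + m - 12) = (m - 4)*(m - 1)*(m + 4)*(m - 3)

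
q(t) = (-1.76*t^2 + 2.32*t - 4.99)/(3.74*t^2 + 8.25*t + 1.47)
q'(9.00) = -0.01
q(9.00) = -0.33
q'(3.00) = -0.02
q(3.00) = -0.23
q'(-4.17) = -0.48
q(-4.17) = -1.41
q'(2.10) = 0.01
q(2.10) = -0.22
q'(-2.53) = -9.00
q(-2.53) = -4.88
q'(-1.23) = -3.30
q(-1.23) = 3.48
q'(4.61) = -0.02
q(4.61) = -0.27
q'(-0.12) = 141.70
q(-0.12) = -9.92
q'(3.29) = -0.02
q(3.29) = -0.24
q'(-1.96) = -973.30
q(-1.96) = 49.03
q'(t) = (2.32 - 3.52*t)/(3.74*t^2 + 8.25*t + 1.47) + (-7.48*t - 8.25)*(-1.76*t^2 + 2.32*t - 4.99)/(3.74*t^2 + 8.25*t + 1.47)^2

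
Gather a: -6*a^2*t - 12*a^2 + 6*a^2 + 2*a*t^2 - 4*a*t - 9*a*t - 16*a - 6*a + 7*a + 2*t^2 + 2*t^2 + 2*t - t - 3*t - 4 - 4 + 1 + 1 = a^2*(-6*t - 6) + a*(2*t^2 - 13*t - 15) + 4*t^2 - 2*t - 6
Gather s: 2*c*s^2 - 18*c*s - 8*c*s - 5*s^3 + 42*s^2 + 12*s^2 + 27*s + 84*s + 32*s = -5*s^3 + s^2*(2*c + 54) + s*(143 - 26*c)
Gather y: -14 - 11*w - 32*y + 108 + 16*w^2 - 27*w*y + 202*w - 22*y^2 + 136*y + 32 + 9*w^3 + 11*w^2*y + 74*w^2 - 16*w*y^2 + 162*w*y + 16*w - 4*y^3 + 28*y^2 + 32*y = 9*w^3 + 90*w^2 + 207*w - 4*y^3 + y^2*(6 - 16*w) + y*(11*w^2 + 135*w + 136) + 126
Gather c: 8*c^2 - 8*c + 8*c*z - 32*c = 8*c^2 + c*(8*z - 40)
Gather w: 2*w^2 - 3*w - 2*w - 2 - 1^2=2*w^2 - 5*w - 3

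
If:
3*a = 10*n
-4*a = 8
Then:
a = -2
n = -3/5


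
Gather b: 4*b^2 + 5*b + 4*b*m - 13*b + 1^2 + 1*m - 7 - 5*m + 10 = 4*b^2 + b*(4*m - 8) - 4*m + 4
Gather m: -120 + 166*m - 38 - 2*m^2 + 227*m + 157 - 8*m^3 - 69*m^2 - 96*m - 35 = -8*m^3 - 71*m^2 + 297*m - 36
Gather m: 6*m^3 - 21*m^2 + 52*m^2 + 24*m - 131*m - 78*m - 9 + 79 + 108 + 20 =6*m^3 + 31*m^2 - 185*m + 198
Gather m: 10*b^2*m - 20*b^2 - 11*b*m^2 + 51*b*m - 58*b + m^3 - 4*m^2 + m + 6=-20*b^2 - 58*b + m^3 + m^2*(-11*b - 4) + m*(10*b^2 + 51*b + 1) + 6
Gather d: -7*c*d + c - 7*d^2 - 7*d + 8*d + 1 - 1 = c - 7*d^2 + d*(1 - 7*c)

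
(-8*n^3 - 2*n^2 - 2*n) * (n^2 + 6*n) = -8*n^5 - 50*n^4 - 14*n^3 - 12*n^2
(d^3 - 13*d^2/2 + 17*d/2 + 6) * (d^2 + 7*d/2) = d^5 - 3*d^4 - 57*d^3/4 + 143*d^2/4 + 21*d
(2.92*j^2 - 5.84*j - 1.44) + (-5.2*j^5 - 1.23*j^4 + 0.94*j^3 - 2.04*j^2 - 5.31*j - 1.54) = -5.2*j^5 - 1.23*j^4 + 0.94*j^3 + 0.88*j^2 - 11.15*j - 2.98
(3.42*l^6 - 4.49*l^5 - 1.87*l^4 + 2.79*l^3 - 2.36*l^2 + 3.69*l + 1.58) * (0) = 0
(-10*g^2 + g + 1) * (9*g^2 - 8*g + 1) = -90*g^4 + 89*g^3 - 9*g^2 - 7*g + 1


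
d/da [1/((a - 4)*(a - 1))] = (5 - 2*a)/(a^4 - 10*a^3 + 33*a^2 - 40*a + 16)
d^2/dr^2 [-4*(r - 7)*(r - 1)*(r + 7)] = 8 - 24*r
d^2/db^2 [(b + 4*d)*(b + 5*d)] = 2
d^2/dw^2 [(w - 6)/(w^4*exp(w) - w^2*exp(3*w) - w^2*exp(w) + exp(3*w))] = (2*(w - 6)*(-w^4 - 4*w^3 + 3*w^2*exp(2*w) + w^2 + 2*w*exp(2*w) + 2*w - 3*exp(2*w))^2 + (w^4 - w^2*exp(2*w) - w^2 + exp(2*w))*(-2*w^4 - 8*w^3 + 6*w^2*exp(2*w) + 2*w^2 + 4*w*exp(2*w) + 4*w - (w - 6)*(w^4 + 8*w^3 - 9*w^2*exp(2*w) + 11*w^2 - 12*w*exp(2*w) - 4*w + 7*exp(2*w) - 2) - 6*exp(2*w)))*exp(-w)/(w^4 - w^2*exp(2*w) - w^2 + exp(2*w))^3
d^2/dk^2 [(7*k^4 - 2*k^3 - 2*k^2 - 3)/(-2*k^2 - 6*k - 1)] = 4*(-14*k^6 - 126*k^5 - 399*k^4 - 146*k^3 + 9*k^2 + 57*k + 52)/(8*k^6 + 72*k^5 + 228*k^4 + 288*k^3 + 114*k^2 + 18*k + 1)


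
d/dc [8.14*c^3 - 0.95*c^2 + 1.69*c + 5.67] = 24.42*c^2 - 1.9*c + 1.69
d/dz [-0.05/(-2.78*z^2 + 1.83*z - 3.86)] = (0.0915 - 0.278*z)/(2.78*z^2 - 1.83*z + 3.86)^2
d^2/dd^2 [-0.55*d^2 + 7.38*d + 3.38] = -1.10000000000000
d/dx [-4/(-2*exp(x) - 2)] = -1/(2*cosh(x/2)^2)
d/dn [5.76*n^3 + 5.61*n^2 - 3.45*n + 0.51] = 17.28*n^2 + 11.22*n - 3.45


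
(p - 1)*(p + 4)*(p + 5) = p^3 + 8*p^2 + 11*p - 20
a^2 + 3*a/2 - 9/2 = (a - 3/2)*(a + 3)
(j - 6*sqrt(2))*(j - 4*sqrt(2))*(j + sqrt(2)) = j^3 - 9*sqrt(2)*j^2 + 28*j + 48*sqrt(2)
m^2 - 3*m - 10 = (m - 5)*(m + 2)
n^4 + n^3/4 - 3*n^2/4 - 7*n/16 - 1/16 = (n - 1)*(n + 1/4)*(n + 1/2)^2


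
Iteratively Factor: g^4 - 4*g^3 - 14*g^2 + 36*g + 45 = (g - 5)*(g^3 + g^2 - 9*g - 9) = (g - 5)*(g - 3)*(g^2 + 4*g + 3) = (g - 5)*(g - 3)*(g + 3)*(g + 1)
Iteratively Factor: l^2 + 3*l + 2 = (l + 1)*(l + 2)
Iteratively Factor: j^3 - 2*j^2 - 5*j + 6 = (j - 1)*(j^2 - j - 6) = (j - 3)*(j - 1)*(j + 2)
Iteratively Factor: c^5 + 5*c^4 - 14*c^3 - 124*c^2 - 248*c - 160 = (c - 5)*(c^4 + 10*c^3 + 36*c^2 + 56*c + 32) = (c - 5)*(c + 2)*(c^3 + 8*c^2 + 20*c + 16) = (c - 5)*(c + 2)*(c + 4)*(c^2 + 4*c + 4) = (c - 5)*(c + 2)^2*(c + 4)*(c + 2)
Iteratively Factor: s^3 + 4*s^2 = (s + 4)*(s^2) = s*(s + 4)*(s)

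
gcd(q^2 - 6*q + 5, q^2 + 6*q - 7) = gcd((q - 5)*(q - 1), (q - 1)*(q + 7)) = q - 1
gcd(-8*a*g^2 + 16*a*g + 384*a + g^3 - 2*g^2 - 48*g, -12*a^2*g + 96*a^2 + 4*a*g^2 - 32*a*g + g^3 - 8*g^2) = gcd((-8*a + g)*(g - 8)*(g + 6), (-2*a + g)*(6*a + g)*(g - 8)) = g - 8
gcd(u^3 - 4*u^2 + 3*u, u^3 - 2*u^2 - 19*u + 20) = u - 1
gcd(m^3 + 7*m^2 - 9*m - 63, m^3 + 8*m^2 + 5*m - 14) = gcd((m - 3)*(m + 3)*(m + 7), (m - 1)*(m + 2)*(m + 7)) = m + 7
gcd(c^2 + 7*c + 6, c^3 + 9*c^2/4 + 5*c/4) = c + 1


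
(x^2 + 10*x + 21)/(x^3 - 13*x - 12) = (x + 7)/(x^2 - 3*x - 4)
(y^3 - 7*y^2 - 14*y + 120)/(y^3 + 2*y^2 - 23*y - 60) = (y - 6)/(y + 3)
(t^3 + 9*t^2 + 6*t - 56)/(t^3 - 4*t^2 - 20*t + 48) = (t + 7)/(t - 6)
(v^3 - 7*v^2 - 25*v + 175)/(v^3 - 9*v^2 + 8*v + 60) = (v^2 - 2*v - 35)/(v^2 - 4*v - 12)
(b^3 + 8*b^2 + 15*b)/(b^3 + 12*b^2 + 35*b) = (b + 3)/(b + 7)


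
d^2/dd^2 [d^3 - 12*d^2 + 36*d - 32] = 6*d - 24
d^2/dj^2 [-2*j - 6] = 0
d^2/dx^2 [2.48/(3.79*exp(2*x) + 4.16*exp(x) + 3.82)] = (2.48*(7.58*exp(x) + 4.16)*(15.16*exp(x) + 8.32)*exp(x) - (37.5968*exp(x) + 10.3168)*(3.79*exp(2*x) + 4.16*exp(x) + 3.82))*exp(x)/(3.79*exp(2*x) + 4.16*exp(x) + 3.82)^3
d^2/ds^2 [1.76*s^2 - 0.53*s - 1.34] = 3.52000000000000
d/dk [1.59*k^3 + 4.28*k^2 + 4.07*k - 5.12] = 4.77*k^2 + 8.56*k + 4.07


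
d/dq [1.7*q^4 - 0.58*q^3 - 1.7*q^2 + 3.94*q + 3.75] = 6.8*q^3 - 1.74*q^2 - 3.4*q + 3.94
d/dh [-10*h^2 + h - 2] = 1 - 20*h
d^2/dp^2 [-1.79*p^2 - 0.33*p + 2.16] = -3.58000000000000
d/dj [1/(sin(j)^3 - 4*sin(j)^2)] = (8 - 3*sin(j))*cos(j)/((sin(j) - 4)^2*sin(j)^3)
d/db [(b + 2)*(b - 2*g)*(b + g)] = 3*b^2 - 2*b*g + 4*b - 2*g^2 - 2*g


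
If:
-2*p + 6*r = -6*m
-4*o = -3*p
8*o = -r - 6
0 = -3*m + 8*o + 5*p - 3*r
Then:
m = 6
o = 0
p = 0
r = -6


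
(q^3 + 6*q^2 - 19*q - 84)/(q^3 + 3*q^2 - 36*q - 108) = (q^2 + 3*q - 28)/(q^2 - 36)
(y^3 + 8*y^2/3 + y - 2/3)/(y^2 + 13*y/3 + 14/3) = (3*y^2 + 2*y - 1)/(3*y + 7)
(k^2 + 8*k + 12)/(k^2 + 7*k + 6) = (k + 2)/(k + 1)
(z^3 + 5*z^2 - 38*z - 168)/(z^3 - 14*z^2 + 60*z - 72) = (z^2 + 11*z + 28)/(z^2 - 8*z + 12)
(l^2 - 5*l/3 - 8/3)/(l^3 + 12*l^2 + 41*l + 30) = (l - 8/3)/(l^2 + 11*l + 30)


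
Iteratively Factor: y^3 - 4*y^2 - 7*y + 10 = (y - 5)*(y^2 + y - 2) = (y - 5)*(y + 2)*(y - 1)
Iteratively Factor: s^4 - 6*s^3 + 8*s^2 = (s)*(s^3 - 6*s^2 + 8*s) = s*(s - 2)*(s^2 - 4*s) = s^2*(s - 2)*(s - 4)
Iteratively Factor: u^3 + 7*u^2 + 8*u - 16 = (u + 4)*(u^2 + 3*u - 4) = (u + 4)^2*(u - 1)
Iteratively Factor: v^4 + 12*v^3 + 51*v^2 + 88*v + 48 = (v + 4)*(v^3 + 8*v^2 + 19*v + 12) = (v + 1)*(v + 4)*(v^2 + 7*v + 12) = (v + 1)*(v + 4)^2*(v + 3)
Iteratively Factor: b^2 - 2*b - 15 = (b + 3)*(b - 5)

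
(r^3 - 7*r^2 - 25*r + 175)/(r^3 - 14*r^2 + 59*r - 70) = (r + 5)/(r - 2)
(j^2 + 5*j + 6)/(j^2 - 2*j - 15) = (j + 2)/(j - 5)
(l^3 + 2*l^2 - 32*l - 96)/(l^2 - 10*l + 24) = (l^2 + 8*l + 16)/(l - 4)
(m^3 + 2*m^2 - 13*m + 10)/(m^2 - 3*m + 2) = m + 5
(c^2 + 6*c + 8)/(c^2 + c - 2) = (c + 4)/(c - 1)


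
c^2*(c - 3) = c^3 - 3*c^2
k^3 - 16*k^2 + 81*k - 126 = (k - 7)*(k - 6)*(k - 3)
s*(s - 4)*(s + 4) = s^3 - 16*s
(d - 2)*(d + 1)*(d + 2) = d^3 + d^2 - 4*d - 4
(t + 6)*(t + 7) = t^2 + 13*t + 42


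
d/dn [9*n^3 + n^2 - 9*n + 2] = 27*n^2 + 2*n - 9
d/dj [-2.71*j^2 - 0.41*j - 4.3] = -5.42*j - 0.41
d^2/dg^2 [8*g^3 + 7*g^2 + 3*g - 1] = 48*g + 14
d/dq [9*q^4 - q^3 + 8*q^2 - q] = 36*q^3 - 3*q^2 + 16*q - 1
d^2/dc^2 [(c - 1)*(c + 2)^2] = 6*c + 6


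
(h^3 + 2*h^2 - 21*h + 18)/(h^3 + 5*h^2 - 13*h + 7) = (h^2 + 3*h - 18)/(h^2 + 6*h - 7)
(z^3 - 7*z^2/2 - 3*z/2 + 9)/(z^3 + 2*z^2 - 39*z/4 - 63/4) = 2*(z - 2)/(2*z + 7)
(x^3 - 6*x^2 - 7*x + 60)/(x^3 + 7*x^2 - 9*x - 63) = (x^2 - 9*x + 20)/(x^2 + 4*x - 21)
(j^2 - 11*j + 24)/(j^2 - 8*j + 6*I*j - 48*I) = (j - 3)/(j + 6*I)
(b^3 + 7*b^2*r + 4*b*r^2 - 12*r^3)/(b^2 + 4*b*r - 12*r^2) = (-b^2 - b*r + 2*r^2)/(-b + 2*r)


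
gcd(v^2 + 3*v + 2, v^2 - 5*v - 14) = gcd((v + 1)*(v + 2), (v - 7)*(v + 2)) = v + 2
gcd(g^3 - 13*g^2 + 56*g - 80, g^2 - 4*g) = g - 4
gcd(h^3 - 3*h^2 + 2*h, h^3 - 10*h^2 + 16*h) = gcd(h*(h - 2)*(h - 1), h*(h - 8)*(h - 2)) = h^2 - 2*h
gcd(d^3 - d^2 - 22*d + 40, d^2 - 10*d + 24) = d - 4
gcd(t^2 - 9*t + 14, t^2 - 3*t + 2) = t - 2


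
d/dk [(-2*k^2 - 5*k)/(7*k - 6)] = 2*(-7*k^2 + 12*k + 15)/(49*k^2 - 84*k + 36)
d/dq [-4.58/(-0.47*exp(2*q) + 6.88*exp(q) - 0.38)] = (31.5104 - 4.3052*exp(q))*exp(q)/(0.47*exp(2*q) - 6.88*exp(q) + 0.38)^2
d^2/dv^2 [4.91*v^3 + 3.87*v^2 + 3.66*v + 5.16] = 29.46*v + 7.74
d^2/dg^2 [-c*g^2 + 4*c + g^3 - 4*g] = -2*c + 6*g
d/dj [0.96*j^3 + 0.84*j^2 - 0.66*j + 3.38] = 2.88*j^2 + 1.68*j - 0.66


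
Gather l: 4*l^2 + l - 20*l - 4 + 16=4*l^2 - 19*l + 12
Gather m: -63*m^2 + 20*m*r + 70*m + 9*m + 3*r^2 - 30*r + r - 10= -63*m^2 + m*(20*r + 79) + 3*r^2 - 29*r - 10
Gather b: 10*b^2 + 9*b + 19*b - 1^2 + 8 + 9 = 10*b^2 + 28*b + 16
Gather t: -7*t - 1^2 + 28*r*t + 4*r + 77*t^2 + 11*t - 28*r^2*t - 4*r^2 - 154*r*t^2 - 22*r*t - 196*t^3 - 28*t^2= -4*r^2 + 4*r - 196*t^3 + t^2*(49 - 154*r) + t*(-28*r^2 + 6*r + 4) - 1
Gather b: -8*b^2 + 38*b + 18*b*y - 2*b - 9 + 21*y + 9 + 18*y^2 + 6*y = -8*b^2 + b*(18*y + 36) + 18*y^2 + 27*y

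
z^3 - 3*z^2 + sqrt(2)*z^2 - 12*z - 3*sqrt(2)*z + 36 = (z - 3)*(z - 2*sqrt(2))*(z + 3*sqrt(2))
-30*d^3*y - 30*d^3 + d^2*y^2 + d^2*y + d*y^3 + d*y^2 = (-5*d + y)*(6*d + y)*(d*y + d)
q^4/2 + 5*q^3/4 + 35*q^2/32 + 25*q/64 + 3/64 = (q/2 + 1/2)*(q + 1/4)*(q + 1/2)*(q + 3/4)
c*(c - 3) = c^2 - 3*c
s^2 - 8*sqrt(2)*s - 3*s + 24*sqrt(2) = (s - 3)*(s - 8*sqrt(2))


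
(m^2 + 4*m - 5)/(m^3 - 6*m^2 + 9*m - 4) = (m + 5)/(m^2 - 5*m + 4)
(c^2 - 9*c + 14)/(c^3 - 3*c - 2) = (c - 7)/(c^2 + 2*c + 1)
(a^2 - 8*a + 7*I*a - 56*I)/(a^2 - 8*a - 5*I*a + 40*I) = (a + 7*I)/(a - 5*I)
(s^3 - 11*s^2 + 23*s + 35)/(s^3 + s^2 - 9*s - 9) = (s^2 - 12*s + 35)/(s^2 - 9)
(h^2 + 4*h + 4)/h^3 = (h^2 + 4*h + 4)/h^3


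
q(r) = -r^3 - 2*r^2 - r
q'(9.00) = -280.00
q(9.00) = -900.00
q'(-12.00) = -385.00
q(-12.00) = 1452.00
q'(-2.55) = -10.31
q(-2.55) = 6.13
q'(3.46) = -50.75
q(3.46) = -68.82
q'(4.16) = -69.56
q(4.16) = -110.76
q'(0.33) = -2.65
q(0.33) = -0.58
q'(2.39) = -27.70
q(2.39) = -27.47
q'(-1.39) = -1.24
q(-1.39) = 0.21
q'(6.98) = -175.08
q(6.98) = -444.49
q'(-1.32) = -0.95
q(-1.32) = 0.14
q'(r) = -3*r^2 - 4*r - 1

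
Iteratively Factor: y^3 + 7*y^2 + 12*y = (y + 3)*(y^2 + 4*y) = y*(y + 3)*(y + 4)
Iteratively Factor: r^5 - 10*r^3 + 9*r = (r - 1)*(r^4 + r^3 - 9*r^2 - 9*r) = (r - 1)*(r + 3)*(r^3 - 2*r^2 - 3*r) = r*(r - 1)*(r + 3)*(r^2 - 2*r - 3) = r*(r - 1)*(r + 1)*(r + 3)*(r - 3)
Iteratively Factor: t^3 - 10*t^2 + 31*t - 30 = (t - 3)*(t^2 - 7*t + 10) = (t - 3)*(t - 2)*(t - 5)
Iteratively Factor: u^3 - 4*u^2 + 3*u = (u - 3)*(u^2 - u) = u*(u - 3)*(u - 1)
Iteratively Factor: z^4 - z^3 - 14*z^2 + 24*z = (z + 4)*(z^3 - 5*z^2 + 6*z) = (z - 2)*(z + 4)*(z^2 - 3*z) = z*(z - 2)*(z + 4)*(z - 3)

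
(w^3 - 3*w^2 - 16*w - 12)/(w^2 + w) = w - 4 - 12/w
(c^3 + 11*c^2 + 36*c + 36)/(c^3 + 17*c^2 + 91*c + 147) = (c^2 + 8*c + 12)/(c^2 + 14*c + 49)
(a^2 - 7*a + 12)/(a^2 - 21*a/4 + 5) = 4*(a - 3)/(4*a - 5)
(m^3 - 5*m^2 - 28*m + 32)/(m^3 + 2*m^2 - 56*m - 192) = (m - 1)/(m + 6)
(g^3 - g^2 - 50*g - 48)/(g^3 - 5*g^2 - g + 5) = (g^2 - 2*g - 48)/(g^2 - 6*g + 5)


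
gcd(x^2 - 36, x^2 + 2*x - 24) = x + 6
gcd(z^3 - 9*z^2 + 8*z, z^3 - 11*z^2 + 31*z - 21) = z - 1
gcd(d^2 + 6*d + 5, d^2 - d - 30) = d + 5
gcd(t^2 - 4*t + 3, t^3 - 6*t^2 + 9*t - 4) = t - 1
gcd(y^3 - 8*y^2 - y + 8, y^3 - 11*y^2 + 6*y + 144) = y - 8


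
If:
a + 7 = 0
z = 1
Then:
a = -7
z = 1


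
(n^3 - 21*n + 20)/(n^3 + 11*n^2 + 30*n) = (n^2 - 5*n + 4)/(n*(n + 6))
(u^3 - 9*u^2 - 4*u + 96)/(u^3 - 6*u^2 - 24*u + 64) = (u^2 - u - 12)/(u^2 + 2*u - 8)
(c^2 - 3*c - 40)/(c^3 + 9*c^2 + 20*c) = (c - 8)/(c*(c + 4))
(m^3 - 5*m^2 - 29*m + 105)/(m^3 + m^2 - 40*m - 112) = (m^2 + 2*m - 15)/(m^2 + 8*m + 16)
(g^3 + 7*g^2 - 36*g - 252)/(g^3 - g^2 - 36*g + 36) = (g + 7)/(g - 1)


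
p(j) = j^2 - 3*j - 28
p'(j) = 2*j - 3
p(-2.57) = -13.69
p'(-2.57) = -8.14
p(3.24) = -27.22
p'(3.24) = 3.48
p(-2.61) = -13.36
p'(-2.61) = -8.22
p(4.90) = -18.69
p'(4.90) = 6.80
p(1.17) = -30.14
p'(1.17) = -0.66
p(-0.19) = -27.39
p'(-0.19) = -3.38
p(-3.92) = -0.87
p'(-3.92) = -10.84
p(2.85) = -28.43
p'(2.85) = 2.70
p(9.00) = 26.00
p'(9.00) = 15.00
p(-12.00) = 152.00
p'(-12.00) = -27.00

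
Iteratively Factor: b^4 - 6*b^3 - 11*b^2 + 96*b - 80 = (b - 5)*(b^3 - b^2 - 16*b + 16) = (b - 5)*(b + 4)*(b^2 - 5*b + 4) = (b - 5)*(b - 4)*(b + 4)*(b - 1)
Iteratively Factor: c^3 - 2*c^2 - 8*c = (c)*(c^2 - 2*c - 8) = c*(c + 2)*(c - 4)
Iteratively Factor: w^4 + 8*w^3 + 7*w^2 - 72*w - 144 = (w + 4)*(w^3 + 4*w^2 - 9*w - 36) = (w - 3)*(w + 4)*(w^2 + 7*w + 12) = (w - 3)*(w + 3)*(w + 4)*(w + 4)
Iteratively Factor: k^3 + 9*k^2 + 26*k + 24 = (k + 4)*(k^2 + 5*k + 6) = (k + 3)*(k + 4)*(k + 2)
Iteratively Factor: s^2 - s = (s - 1)*(s)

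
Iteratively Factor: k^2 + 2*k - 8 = (k - 2)*(k + 4)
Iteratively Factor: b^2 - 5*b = (b - 5)*(b)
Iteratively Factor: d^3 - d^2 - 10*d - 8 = (d + 1)*(d^2 - 2*d - 8) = (d + 1)*(d + 2)*(d - 4)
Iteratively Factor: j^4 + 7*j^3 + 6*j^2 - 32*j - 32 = (j + 1)*(j^3 + 6*j^2 - 32) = (j + 1)*(j + 4)*(j^2 + 2*j - 8) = (j - 2)*(j + 1)*(j + 4)*(j + 4)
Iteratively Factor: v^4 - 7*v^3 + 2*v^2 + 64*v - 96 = (v - 4)*(v^3 - 3*v^2 - 10*v + 24) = (v - 4)*(v + 3)*(v^2 - 6*v + 8) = (v - 4)*(v - 2)*(v + 3)*(v - 4)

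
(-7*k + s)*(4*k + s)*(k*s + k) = -28*k^3*s - 28*k^3 - 3*k^2*s^2 - 3*k^2*s + k*s^3 + k*s^2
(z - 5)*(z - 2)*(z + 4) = z^3 - 3*z^2 - 18*z + 40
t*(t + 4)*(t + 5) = t^3 + 9*t^2 + 20*t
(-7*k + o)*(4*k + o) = -28*k^2 - 3*k*o + o^2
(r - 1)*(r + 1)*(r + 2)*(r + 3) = r^4 + 5*r^3 + 5*r^2 - 5*r - 6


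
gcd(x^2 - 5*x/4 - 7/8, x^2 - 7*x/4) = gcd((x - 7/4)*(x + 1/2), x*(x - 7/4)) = x - 7/4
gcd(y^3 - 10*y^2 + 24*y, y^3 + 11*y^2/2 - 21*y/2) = y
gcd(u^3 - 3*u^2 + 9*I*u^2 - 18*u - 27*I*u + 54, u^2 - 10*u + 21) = u - 3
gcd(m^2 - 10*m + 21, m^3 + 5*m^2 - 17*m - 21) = m - 3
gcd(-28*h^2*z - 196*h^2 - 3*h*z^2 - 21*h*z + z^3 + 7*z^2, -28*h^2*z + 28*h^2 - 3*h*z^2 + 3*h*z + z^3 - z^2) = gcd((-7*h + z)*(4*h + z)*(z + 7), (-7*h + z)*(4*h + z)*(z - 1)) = -28*h^2 - 3*h*z + z^2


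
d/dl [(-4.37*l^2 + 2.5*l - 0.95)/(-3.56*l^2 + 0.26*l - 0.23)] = (7.7638*l^2 - 4.7538*l - 0.328)/(12.6736*l^4 - 1.8512*l^3 + 1.7052*l^2 - 0.1196*l + 0.0529)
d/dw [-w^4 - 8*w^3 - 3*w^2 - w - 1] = -4*w^3 - 24*w^2 - 6*w - 1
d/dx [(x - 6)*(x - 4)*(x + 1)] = 3*x^2 - 18*x + 14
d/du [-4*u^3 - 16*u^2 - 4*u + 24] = -12*u^2 - 32*u - 4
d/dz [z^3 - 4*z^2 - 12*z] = 3*z^2 - 8*z - 12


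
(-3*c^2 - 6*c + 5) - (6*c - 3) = -3*c^2 - 12*c + 8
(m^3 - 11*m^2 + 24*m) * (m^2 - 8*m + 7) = m^5 - 19*m^4 + 119*m^3 - 269*m^2 + 168*m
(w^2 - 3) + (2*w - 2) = w^2 + 2*w - 5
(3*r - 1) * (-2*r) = -6*r^2 + 2*r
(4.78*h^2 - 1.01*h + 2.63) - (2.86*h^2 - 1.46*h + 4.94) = 1.92*h^2 + 0.45*h - 2.31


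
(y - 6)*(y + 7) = y^2 + y - 42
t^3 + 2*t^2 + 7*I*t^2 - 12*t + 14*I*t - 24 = (t + 2)*(t + 3*I)*(t + 4*I)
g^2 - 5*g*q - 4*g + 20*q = (g - 4)*(g - 5*q)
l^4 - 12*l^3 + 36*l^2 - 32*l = l*(l - 8)*(l - 2)^2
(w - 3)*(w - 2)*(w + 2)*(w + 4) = w^4 + w^3 - 16*w^2 - 4*w + 48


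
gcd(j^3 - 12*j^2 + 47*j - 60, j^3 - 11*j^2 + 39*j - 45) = j^2 - 8*j + 15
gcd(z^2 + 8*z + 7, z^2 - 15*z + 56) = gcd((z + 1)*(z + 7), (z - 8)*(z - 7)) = 1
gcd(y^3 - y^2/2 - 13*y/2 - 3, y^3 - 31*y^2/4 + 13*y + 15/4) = y - 3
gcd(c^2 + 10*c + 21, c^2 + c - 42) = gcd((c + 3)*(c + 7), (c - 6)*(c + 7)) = c + 7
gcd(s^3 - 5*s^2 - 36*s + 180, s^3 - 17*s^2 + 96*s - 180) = s^2 - 11*s + 30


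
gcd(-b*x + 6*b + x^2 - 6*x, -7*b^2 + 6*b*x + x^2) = -b + x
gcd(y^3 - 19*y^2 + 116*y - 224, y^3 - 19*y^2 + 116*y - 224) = y^3 - 19*y^2 + 116*y - 224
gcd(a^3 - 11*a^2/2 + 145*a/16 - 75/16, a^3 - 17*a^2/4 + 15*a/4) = a^2 - 17*a/4 + 15/4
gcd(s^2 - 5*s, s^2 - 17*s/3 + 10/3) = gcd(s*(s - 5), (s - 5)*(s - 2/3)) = s - 5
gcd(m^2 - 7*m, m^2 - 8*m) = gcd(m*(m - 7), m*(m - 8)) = m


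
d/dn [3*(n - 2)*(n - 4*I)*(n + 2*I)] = 9*n^2 + 12*n*(-1 - I) + 24 + 12*I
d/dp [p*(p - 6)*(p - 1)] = 3*p^2 - 14*p + 6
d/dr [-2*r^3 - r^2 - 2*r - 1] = -6*r^2 - 2*r - 2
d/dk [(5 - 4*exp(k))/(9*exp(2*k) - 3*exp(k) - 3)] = (4*exp(2*k) - 10*exp(k) + 3)*exp(k)/(9*exp(4*k) - 6*exp(3*k) - 5*exp(2*k) + 2*exp(k) + 1)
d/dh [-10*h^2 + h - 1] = 1 - 20*h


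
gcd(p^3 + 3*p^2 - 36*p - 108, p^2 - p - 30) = p - 6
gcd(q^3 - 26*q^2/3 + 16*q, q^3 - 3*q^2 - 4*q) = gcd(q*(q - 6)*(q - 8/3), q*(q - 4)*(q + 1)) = q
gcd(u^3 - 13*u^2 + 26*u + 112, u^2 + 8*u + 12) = u + 2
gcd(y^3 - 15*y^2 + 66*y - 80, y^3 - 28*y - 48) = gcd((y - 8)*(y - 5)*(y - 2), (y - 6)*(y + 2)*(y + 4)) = 1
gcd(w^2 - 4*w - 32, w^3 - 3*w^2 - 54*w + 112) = w - 8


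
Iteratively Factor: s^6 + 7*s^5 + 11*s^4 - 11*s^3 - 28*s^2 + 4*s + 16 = (s + 4)*(s^5 + 3*s^4 - s^3 - 7*s^2 + 4) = (s + 2)*(s + 4)*(s^4 + s^3 - 3*s^2 - s + 2) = (s + 2)^2*(s + 4)*(s^3 - s^2 - s + 1) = (s - 1)*(s + 2)^2*(s + 4)*(s^2 - 1) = (s - 1)^2*(s + 2)^2*(s + 4)*(s + 1)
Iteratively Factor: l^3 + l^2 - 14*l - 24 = (l + 3)*(l^2 - 2*l - 8) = (l - 4)*(l + 3)*(l + 2)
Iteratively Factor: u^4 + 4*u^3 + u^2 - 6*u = (u)*(u^3 + 4*u^2 + u - 6) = u*(u + 2)*(u^2 + 2*u - 3) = u*(u - 1)*(u + 2)*(u + 3)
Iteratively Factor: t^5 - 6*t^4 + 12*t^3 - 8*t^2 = (t - 2)*(t^4 - 4*t^3 + 4*t^2) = t*(t - 2)*(t^3 - 4*t^2 + 4*t) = t^2*(t - 2)*(t^2 - 4*t + 4) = t^2*(t - 2)^2*(t - 2)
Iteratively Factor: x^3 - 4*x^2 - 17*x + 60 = (x - 5)*(x^2 + x - 12) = (x - 5)*(x + 4)*(x - 3)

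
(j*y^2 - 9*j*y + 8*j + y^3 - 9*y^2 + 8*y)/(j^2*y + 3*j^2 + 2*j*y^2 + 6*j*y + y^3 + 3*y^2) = (y^2 - 9*y + 8)/(j*y + 3*j + y^2 + 3*y)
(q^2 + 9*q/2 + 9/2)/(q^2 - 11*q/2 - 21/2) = (q + 3)/(q - 7)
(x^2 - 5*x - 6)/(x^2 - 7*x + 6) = (x + 1)/(x - 1)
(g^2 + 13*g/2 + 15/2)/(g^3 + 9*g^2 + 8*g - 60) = (g + 3/2)/(g^2 + 4*g - 12)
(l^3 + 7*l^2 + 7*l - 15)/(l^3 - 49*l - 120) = (l - 1)/(l - 8)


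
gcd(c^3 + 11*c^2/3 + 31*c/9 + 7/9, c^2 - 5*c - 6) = c + 1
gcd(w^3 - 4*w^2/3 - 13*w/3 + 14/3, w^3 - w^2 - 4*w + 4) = w^2 + w - 2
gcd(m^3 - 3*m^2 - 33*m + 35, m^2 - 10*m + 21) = m - 7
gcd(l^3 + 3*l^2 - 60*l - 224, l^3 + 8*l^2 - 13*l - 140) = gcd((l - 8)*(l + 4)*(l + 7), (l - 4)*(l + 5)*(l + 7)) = l + 7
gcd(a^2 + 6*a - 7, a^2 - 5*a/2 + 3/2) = a - 1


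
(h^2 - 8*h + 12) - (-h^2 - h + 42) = 2*h^2 - 7*h - 30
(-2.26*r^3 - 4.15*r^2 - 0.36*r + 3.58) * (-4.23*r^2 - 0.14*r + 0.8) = 9.5598*r^5 + 17.8709*r^4 + 0.2958*r^3 - 18.413*r^2 - 0.7892*r + 2.864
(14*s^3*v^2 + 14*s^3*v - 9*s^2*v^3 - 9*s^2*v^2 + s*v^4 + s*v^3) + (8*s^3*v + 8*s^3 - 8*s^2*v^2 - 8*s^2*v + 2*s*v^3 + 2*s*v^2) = 14*s^3*v^2 + 22*s^3*v + 8*s^3 - 9*s^2*v^3 - 17*s^2*v^2 - 8*s^2*v + s*v^4 + 3*s*v^3 + 2*s*v^2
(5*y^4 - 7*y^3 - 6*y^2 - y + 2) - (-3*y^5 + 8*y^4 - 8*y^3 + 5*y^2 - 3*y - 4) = 3*y^5 - 3*y^4 + y^3 - 11*y^2 + 2*y + 6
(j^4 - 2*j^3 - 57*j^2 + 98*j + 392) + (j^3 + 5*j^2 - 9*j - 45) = j^4 - j^3 - 52*j^2 + 89*j + 347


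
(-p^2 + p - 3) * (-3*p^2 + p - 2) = 3*p^4 - 4*p^3 + 12*p^2 - 5*p + 6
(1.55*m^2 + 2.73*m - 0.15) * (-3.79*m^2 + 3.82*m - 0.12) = -5.8745*m^4 - 4.4257*m^3 + 10.8111*m^2 - 0.9006*m + 0.018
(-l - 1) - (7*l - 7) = 6 - 8*l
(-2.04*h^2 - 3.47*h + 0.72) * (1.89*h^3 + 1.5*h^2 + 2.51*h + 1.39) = -3.8556*h^5 - 9.6183*h^4 - 8.9646*h^3 - 10.4653*h^2 - 3.0161*h + 1.0008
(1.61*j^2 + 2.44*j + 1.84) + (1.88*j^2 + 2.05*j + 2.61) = 3.49*j^2 + 4.49*j + 4.45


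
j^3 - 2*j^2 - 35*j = j*(j - 7)*(j + 5)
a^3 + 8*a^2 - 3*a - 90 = (a - 3)*(a + 5)*(a + 6)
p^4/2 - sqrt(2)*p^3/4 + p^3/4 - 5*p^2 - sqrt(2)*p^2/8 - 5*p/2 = p*(p/2 + sqrt(2))*(p + 1/2)*(p - 5*sqrt(2)/2)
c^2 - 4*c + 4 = (c - 2)^2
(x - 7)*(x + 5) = x^2 - 2*x - 35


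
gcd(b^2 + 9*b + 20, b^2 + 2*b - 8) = b + 4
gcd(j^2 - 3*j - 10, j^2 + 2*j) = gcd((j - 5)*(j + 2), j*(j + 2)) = j + 2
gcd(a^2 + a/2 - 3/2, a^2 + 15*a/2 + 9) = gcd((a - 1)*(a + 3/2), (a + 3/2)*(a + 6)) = a + 3/2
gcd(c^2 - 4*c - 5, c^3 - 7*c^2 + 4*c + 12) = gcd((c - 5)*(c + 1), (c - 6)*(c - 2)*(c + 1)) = c + 1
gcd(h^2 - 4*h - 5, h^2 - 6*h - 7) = h + 1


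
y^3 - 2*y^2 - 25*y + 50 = (y - 5)*(y - 2)*(y + 5)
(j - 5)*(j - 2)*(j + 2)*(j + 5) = j^4 - 29*j^2 + 100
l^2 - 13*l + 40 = (l - 8)*(l - 5)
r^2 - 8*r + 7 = (r - 7)*(r - 1)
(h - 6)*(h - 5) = h^2 - 11*h + 30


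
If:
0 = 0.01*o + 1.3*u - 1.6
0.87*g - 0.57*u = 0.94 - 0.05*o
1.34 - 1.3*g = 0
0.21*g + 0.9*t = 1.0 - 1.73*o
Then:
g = 1.03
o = 13.69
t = -25.45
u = 1.13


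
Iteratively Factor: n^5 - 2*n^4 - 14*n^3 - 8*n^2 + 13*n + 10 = (n - 1)*(n^4 - n^3 - 15*n^2 - 23*n - 10) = (n - 5)*(n - 1)*(n^3 + 4*n^2 + 5*n + 2) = (n - 5)*(n - 1)*(n + 1)*(n^2 + 3*n + 2) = (n - 5)*(n - 1)*(n + 1)*(n + 2)*(n + 1)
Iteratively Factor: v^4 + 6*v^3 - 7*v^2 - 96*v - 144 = (v - 4)*(v^3 + 10*v^2 + 33*v + 36) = (v - 4)*(v + 3)*(v^2 + 7*v + 12) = (v - 4)*(v + 3)^2*(v + 4)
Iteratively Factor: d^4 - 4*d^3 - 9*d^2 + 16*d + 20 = (d + 2)*(d^3 - 6*d^2 + 3*d + 10) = (d + 1)*(d + 2)*(d^2 - 7*d + 10) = (d - 2)*(d + 1)*(d + 2)*(d - 5)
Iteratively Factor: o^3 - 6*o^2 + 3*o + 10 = (o - 2)*(o^2 - 4*o - 5) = (o - 2)*(o + 1)*(o - 5)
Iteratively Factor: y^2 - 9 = (y - 3)*(y + 3)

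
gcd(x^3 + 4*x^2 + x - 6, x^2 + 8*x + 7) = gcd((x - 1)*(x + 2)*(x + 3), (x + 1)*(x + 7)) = 1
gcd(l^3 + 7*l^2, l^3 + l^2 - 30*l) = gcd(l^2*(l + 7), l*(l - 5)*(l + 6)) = l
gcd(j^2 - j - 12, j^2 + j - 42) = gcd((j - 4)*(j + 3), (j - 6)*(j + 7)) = 1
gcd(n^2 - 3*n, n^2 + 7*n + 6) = 1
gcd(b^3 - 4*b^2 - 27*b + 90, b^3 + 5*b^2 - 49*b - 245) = b + 5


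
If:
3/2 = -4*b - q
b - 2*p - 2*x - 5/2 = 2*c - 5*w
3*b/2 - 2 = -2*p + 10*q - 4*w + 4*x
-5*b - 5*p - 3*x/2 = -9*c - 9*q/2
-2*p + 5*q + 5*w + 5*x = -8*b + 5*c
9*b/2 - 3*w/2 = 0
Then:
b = -2953/18095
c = -13099/18095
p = -139883/72380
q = -30661/36190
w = -8859/18095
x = 261/2585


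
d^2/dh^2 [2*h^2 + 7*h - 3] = 4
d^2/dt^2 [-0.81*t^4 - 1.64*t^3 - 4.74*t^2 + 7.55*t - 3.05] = -9.72*t^2 - 9.84*t - 9.48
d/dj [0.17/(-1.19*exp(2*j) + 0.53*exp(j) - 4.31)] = (0.4046*exp(j) - 0.0901)*exp(j)/(1.19*exp(2*j) - 0.53*exp(j) + 4.31)^2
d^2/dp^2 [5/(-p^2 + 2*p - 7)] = 10*(p^2 - 2*p - 4*(p - 1)^2 + 7)/(p^2 - 2*p + 7)^3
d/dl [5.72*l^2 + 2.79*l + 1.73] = 11.44*l + 2.79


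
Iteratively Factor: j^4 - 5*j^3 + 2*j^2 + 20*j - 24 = (j + 2)*(j^3 - 7*j^2 + 16*j - 12) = (j - 3)*(j + 2)*(j^2 - 4*j + 4) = (j - 3)*(j - 2)*(j + 2)*(j - 2)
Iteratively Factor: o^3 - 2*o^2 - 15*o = (o)*(o^2 - 2*o - 15) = o*(o - 5)*(o + 3)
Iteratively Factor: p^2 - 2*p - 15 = (p + 3)*(p - 5)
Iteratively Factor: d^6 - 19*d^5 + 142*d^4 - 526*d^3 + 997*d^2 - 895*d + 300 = (d - 1)*(d^5 - 18*d^4 + 124*d^3 - 402*d^2 + 595*d - 300) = (d - 5)*(d - 1)*(d^4 - 13*d^3 + 59*d^2 - 107*d + 60) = (d - 5)^2*(d - 1)*(d^3 - 8*d^2 + 19*d - 12) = (d - 5)^2*(d - 4)*(d - 1)*(d^2 - 4*d + 3) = (d - 5)^2*(d - 4)*(d - 1)^2*(d - 3)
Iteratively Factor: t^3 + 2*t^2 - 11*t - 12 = (t - 3)*(t^2 + 5*t + 4) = (t - 3)*(t + 1)*(t + 4)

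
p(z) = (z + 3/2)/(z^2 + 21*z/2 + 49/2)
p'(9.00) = 0.00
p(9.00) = 0.05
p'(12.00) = 0.00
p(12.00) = 0.05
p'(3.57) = -0.00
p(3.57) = 0.07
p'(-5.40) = -0.46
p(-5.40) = 1.28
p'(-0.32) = 0.02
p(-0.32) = 0.06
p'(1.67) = 0.00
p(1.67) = 0.07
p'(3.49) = -0.00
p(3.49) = 0.07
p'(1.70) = 0.00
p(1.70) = 0.07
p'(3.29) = -0.00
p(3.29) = 0.07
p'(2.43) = -0.00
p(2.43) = 0.07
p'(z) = (-2*z - 21/2)*(z + 3/2)/(z^2 + 21*z/2 + 49/2)^2 + 1/(z^2 + 21*z/2 + 49/2)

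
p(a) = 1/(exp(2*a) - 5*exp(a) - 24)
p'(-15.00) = 0.00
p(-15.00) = -0.04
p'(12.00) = 0.00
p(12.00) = 0.00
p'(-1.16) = 0.00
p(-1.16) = -0.04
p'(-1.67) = 0.00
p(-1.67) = -0.04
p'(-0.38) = 0.00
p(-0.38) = -0.04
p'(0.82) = 0.00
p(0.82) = -0.03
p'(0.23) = 0.00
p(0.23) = -0.03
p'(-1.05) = 0.00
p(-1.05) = -0.04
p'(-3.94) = 0.00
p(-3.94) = -0.04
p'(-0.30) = 0.00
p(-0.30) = -0.04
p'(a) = (-2*exp(2*a) + 5*exp(a))/(exp(2*a) - 5*exp(a) - 24)^2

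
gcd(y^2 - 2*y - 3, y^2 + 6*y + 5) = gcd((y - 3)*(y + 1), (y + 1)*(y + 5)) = y + 1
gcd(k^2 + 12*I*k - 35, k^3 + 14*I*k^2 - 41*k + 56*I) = k + 7*I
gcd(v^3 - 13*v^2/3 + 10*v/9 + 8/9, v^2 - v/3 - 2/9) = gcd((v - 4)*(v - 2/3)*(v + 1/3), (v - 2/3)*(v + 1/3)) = v^2 - v/3 - 2/9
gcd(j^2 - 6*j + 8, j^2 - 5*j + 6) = j - 2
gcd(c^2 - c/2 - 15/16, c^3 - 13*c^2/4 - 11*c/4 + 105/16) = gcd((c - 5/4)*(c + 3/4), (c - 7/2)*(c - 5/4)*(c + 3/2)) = c - 5/4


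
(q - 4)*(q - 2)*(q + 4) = q^3 - 2*q^2 - 16*q + 32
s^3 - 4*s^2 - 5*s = s*(s - 5)*(s + 1)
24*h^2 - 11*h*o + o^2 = (-8*h + o)*(-3*h + o)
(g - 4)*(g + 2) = g^2 - 2*g - 8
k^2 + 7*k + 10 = (k + 2)*(k + 5)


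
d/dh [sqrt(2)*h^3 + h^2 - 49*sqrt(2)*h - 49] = 3*sqrt(2)*h^2 + 2*h - 49*sqrt(2)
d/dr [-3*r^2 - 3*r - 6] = -6*r - 3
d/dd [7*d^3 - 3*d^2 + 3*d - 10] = 21*d^2 - 6*d + 3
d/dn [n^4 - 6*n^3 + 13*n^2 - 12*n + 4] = 4*n^3 - 18*n^2 + 26*n - 12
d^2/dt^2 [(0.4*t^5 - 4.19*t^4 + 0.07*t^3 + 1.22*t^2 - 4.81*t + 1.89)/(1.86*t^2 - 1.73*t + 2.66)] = (8.30304*t^7 - 49.585368*t^6 + 130.884132*t^5 - 254.84577*t^4 + 339.405894*t^3 - 354.678492*t^2 + 109.269636*t - 34.393618)/(6.434856*t^6 - 17.955324*t^5 + 44.30799*t^4 - 56.533805*t^3 + 63.36519*t^2 - 36.722364*t + 18.821096)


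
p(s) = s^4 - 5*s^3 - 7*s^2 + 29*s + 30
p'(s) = 4*s^3 - 15*s^2 - 14*s + 29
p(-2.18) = 7.90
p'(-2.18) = -53.21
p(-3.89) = 334.57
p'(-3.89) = -378.98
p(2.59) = 16.28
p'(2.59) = -38.39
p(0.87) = 47.21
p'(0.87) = 8.10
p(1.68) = 43.22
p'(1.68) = -17.89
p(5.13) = 12.10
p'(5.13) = 102.45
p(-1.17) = -3.63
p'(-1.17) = 18.44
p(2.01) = 35.73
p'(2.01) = -27.26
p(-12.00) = 28050.00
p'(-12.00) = -8875.00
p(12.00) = 11466.00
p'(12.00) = 4613.00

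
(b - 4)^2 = b^2 - 8*b + 16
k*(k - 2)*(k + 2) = k^3 - 4*k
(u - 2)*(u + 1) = u^2 - u - 2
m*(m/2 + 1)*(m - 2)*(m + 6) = m^4/2 + 3*m^3 - 2*m^2 - 12*m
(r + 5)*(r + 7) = r^2 + 12*r + 35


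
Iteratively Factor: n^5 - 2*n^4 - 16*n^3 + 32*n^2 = (n + 4)*(n^4 - 6*n^3 + 8*n^2) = (n - 4)*(n + 4)*(n^3 - 2*n^2) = n*(n - 4)*(n + 4)*(n^2 - 2*n) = n*(n - 4)*(n - 2)*(n + 4)*(n)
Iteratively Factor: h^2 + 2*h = (h)*(h + 2)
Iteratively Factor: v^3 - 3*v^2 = (v - 3)*(v^2) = v*(v - 3)*(v)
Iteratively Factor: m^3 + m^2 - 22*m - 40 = (m + 4)*(m^2 - 3*m - 10) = (m + 2)*(m + 4)*(m - 5)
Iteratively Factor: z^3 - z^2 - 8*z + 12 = (z - 2)*(z^2 + z - 6) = (z - 2)*(z + 3)*(z - 2)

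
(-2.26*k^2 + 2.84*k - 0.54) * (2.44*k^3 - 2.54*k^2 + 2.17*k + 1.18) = -5.5144*k^5 + 12.67*k^4 - 13.4354*k^3 + 4.8676*k^2 + 2.1794*k - 0.6372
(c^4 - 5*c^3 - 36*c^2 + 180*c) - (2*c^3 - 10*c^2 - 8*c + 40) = c^4 - 7*c^3 - 26*c^2 + 188*c - 40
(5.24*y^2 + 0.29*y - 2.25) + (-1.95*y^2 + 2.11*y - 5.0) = 3.29*y^2 + 2.4*y - 7.25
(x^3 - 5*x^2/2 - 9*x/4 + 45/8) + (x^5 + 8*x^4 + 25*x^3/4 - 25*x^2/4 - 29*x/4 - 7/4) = x^5 + 8*x^4 + 29*x^3/4 - 35*x^2/4 - 19*x/2 + 31/8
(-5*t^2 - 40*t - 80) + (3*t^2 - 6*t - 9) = -2*t^2 - 46*t - 89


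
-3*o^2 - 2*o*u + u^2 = (-3*o + u)*(o + u)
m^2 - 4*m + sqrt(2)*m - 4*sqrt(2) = (m - 4)*(m + sqrt(2))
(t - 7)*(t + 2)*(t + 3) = t^3 - 2*t^2 - 29*t - 42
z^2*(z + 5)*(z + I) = z^4 + 5*z^3 + I*z^3 + 5*I*z^2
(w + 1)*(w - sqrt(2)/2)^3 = w^4 - 3*sqrt(2)*w^3/2 + w^3 - 3*sqrt(2)*w^2/2 + 3*w^2/2 - sqrt(2)*w/4 + 3*w/2 - sqrt(2)/4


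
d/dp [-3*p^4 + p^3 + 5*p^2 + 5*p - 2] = -12*p^3 + 3*p^2 + 10*p + 5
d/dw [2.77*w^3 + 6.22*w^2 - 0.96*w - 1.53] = 8.31*w^2 + 12.44*w - 0.96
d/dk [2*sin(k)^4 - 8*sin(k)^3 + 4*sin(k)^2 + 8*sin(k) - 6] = 8*(sin(k)^3 - 3*sin(k)^2 + sin(k) + 1)*cos(k)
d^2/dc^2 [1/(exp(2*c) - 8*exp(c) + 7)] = 4*((2 - exp(c))*(exp(2*c) - 8*exp(c) + 7) + 2*(exp(c) - 4)^2*exp(c))*exp(c)/(exp(2*c) - 8*exp(c) + 7)^3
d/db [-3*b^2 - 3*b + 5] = -6*b - 3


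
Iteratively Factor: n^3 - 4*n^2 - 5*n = (n - 5)*(n^2 + n) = n*(n - 5)*(n + 1)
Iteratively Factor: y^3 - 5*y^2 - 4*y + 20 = (y - 2)*(y^2 - 3*y - 10) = (y - 2)*(y + 2)*(y - 5)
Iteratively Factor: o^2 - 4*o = (o)*(o - 4)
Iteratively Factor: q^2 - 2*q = (q)*(q - 2)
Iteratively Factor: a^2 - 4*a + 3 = (a - 1)*(a - 3)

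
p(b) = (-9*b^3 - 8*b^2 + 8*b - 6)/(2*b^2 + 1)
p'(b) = -4*b*(-9*b^3 - 8*b^2 + 8*b - 6)/(2*b^2 + 1)^2 + (-27*b^2 - 16*b + 8)/(2*b^2 + 1) = (-18*b^4 - 43*b^2 + 8*b + 8)/(4*b^4 + 4*b^2 + 1)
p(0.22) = -4.31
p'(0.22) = 6.35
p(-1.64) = -0.15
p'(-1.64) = -6.17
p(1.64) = -8.48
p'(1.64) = -5.52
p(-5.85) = 21.24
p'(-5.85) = -4.68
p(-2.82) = 6.49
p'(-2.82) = -5.23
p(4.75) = -24.13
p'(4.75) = -4.74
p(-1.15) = -3.32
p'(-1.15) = -6.74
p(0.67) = -3.66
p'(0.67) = -2.66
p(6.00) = -30.00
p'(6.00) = -4.66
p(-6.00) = 21.95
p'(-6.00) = -4.68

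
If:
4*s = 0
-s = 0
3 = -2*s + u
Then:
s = 0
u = 3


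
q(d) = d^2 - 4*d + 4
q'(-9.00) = -22.00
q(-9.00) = 121.00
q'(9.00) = 14.00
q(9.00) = 49.00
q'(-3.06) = -10.12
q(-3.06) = 25.60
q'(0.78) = -2.44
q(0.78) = 1.49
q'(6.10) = 8.20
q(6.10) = 16.81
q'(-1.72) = -7.44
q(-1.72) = 13.84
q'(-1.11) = -6.22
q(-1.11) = 9.67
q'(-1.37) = -6.74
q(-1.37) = 11.36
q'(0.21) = -3.58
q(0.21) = 3.20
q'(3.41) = 2.82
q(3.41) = 1.99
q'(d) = 2*d - 4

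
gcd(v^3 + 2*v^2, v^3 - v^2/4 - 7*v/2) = v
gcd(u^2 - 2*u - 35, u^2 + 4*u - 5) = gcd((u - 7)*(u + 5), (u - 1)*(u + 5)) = u + 5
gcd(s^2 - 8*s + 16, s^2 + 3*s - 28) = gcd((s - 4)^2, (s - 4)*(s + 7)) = s - 4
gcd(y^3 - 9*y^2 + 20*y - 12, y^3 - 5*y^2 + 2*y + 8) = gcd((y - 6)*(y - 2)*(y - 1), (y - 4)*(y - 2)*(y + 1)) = y - 2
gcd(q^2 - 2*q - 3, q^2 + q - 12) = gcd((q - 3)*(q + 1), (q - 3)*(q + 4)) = q - 3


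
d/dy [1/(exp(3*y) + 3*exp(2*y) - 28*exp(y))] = (-3*exp(2*y) - 6*exp(y) + 28)*exp(-y)/(exp(2*y) + 3*exp(y) - 28)^2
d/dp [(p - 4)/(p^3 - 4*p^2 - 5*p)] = (-p*(-p^2 + 4*p + 5) + (p - 4)*(-3*p^2 + 8*p + 5))/(p^2*(-p^2 + 4*p + 5)^2)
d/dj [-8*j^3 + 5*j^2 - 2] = 2*j*(5 - 12*j)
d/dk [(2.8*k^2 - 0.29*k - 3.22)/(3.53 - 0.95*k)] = (-2.66*k^2 + 19.768*k - 4.0827)/(0.9025*k^2 - 6.707*k + 12.4609)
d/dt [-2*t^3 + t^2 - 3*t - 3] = -6*t^2 + 2*t - 3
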